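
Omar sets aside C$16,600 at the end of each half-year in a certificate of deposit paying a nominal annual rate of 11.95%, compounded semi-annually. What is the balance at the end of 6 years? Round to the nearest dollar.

i = 0.1195/2 = 0.05975 per half-year; n = 6·2 = 12.
FV = PMT · [(1+i)^n − 1] / i = 16600 · 16.845338 = 279,632.6142

C$279,633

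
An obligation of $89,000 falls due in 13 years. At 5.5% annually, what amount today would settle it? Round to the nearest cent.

PV = FV·(1+i)^(−n) = 89,000 × 0.498561 = 44,371.9006

$44,371.90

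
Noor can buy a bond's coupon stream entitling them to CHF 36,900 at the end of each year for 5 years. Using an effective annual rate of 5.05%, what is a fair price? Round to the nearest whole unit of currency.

CHF 159,537

PV = PMT · [1 − (1+i)^(−n)] / i = 36900 · 4.323499 = 159,537.1207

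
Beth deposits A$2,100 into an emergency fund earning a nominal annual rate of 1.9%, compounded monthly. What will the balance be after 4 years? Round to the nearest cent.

Periodic rate i = 0.019/12 = 0.00158333; n = 4 × 12 = 48 periods.
FV = 2,100 × (1 + 0.00158333)^48 = 2,265.6852

A$2,265.69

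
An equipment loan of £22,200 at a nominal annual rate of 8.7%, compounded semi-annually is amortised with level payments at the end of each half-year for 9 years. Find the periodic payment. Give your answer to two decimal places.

With 2 periods per year: i = 0.0435, n = 18.
Annuity-PV factor = 12.306653; PMT = 22200 / 12.306653 = 1,803.9023

£1,803.90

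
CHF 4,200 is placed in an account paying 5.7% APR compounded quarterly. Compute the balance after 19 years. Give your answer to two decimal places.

CHF 12,310.35

i = 0.057/4 = 0.01425 per quarter; n = 19·4 = 76.
FV = PV·(1+i)^n = 4,200 × 2.931037 = 12,310.3538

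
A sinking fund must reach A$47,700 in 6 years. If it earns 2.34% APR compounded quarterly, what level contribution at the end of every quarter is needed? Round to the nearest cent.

A$1,857.04

With 4 periods per year: i = 0.00585, n = 24.
FV-annuity factor = 25.686044; PMT = 47700 / 25.686044 = 1,857.0395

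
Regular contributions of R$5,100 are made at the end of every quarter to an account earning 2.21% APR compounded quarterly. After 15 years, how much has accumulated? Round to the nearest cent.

With 4 periods per year: i = 0.005525, n = 60.
FV = 5100 × [(1+0.005525)^60 − 1] / 0.005525 = 5100 × 70.911437 = 361,648.3275

R$361,648.33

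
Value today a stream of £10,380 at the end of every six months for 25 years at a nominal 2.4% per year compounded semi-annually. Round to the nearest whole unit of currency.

£388,579

With 2 periods per year: i = 0.012, n = 50.
PV = 10380 × [1 − (1+0.012)^(−50)] / 0.012 = 10380 × 37.435400 = 388,579.4542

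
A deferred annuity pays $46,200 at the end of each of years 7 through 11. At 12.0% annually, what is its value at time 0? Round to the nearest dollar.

$84,375

PV at t=6 (ordinary 5-year annuity): 46200 × a(5|0.12) = 46200 × 3.604776 = 166,540.6605
Discount back 6 years: 166,540.6605 × (1+0.12)^(−6) = 166,540.6605 × 0.506631 = 84,374.6816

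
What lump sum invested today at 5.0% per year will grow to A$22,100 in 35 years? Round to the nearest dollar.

A$4,007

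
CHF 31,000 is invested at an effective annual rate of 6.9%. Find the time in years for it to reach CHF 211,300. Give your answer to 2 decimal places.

(1+i)^n = 211300/31000 = 6.81613, so n = ln 6.81613 / ln 1.069 = 28.7648 years

28.76 years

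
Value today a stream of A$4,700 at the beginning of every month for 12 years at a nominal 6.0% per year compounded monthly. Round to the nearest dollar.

i = 0.06/12 = 0.005 per month; n = 12·12 = 144.
PV = 4700 × [1 − (1+0.005)^(−144)] / 0.005 × (1+i) = 4700 × 102.987117 = 484,039.4493
Payments are at the start of each period, so multiply by (1+i).

A$484,039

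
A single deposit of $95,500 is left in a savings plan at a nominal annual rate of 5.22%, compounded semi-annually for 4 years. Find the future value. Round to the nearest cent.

$117,360.21

Periodic rate i = 0.0522/2 = 0.0261; n = 4 × 2 = 8 periods.
FV = PV·(1+i)^n = 95,500 × 1.228903 = 117,360.2085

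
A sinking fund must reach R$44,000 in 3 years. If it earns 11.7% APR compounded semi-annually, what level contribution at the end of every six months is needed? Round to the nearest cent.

R$6,331.83

i = 0.117/2 = 0.0585 per half-year; n = 3·2 = 6.
PMT = 44000 / ( [(1+0.0585)^6 − 1] / 0.0585 ) = 44000 / 6.949019 = 6,331.8290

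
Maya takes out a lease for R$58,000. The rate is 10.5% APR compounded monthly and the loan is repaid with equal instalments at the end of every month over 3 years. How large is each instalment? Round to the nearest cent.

R$1,885.14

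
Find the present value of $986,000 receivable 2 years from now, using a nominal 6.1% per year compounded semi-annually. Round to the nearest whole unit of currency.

$874,349

With 2 periods per year: i = 0.0305, n = 4.
PV = 986,000 / (1 + 0.0305)^4 = 986,000 / 1.127696 = 874,349.2271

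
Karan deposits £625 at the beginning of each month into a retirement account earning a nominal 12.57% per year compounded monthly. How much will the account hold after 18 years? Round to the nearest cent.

£512,208.96

i = 0.1257/12 = 0.010475 per month; n = 18·12 = 216.
FV = 625 × [(1+0.010475)^216 − 1] / 0.010475 × (1+i) = 625 × 819.534339 = 512,208.9621
Payments are at the start of each period, so multiply by (1+i).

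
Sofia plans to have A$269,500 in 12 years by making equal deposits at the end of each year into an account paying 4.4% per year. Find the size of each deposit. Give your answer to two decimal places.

A$17,528.21

FV-annuity factor = 15.375213; PMT = 269500 / 15.375213 = 17,528.2126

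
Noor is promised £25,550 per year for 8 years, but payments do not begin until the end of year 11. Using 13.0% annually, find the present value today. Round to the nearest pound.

£36,119

PV at t=10 (ordinary 8-year annuity): 25550 × a(8|0.13) = 25550 × 4.798770 = 122,608.5810
Discount back 10 years: 122,608.5810 × (1+0.13)^(−10) = 122,608.5810 × 0.294588 = 36,119.0593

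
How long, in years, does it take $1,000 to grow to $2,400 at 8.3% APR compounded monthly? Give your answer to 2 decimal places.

10.58 years

Periodic rate i = 0.083/12 = 0.00691667.
(1+i)^n = 2400/1000 = 2.40000, so n = ln 2.40000 / ln 1.00692 = 127.0110 months
= 127.0110/12 years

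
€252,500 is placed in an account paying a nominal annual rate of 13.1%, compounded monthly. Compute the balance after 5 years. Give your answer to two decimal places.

€484,376.19

i = 0.131/12 = 0.0109167 per month; n = 5·12 = 60.
252,500 × (1+0.0109167)^60 = 252,500 × 1.918322 = 484,376.1861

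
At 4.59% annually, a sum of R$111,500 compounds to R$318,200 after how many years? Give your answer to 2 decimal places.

23.37 years

n = ln(318200/111500) / ln(1+0.0459) = ln(2.85381) / 0.044878 = 23.3669 years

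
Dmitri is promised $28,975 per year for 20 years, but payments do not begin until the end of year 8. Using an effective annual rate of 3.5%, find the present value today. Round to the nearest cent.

PV at t=7 (ordinary 20-year annuity): 28975 × a(20|0.035) = 28975 × 14.212403 = 411,804.3857
PV₀ = 411,804.3857 / (1+0.035)^7 = 411,804.3857 / 1.272279 = 323,674.5247

$323,674.52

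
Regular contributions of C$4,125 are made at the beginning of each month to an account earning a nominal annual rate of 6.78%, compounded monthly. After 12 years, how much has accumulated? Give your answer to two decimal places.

C$918,394.72

i = 0.0678/12 = 0.00565 per month; n = 12·12 = 144.
Accumulation factor s(144|0.00565) × (1+i) = 222.641143; FV = 4125 × 222.641143 = 918,394.7159
(annuity-due: payments at period start, so ×(1+i).)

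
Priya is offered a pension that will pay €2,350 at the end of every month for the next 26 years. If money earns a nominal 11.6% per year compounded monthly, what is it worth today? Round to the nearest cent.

Periodic rate i = 0.116/12 = 0.00966667; n = 26 × 12 = 312 periods.
Annuity factor a(312|0.00966667) = 98.305691; PV = 2350 × 98.305691 = 231,018.3743

€231,018.37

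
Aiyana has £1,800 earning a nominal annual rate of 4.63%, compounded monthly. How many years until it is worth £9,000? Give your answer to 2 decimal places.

Periodic rate i = 0.0463/12 = 0.00385833.
n = ln(9000/1800) / ln(1+0.00385833) = ln(5.00000) / 0.003851 = 417.9371 months
= 417.9371/12 years

34.83 years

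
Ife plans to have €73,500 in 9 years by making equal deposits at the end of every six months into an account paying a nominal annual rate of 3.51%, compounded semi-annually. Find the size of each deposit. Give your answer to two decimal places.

i = 0.0351/2 = 0.01755 per half-year; n = 9·2 = 18.
PMT = 73500 / ( [(1+0.01755)^18 − 1] / 0.01755 ) = 73500 / 20.953865 = 3,507.7060

€3,507.71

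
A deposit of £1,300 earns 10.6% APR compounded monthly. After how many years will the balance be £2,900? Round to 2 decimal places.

Periodic rate i = 0.106/12 = 0.00883333.
(1+i)^n = 2900/1300 = 2.23077, so n = ln 2.23077 / ln 1.00883 = 91.2323 months
= 91.2323/12 years

7.60 years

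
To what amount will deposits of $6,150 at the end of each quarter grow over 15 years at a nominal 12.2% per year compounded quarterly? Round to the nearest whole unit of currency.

$1,021,441

i = 0.122/4 = 0.0305 per quarter; n = 15·4 = 60.
FV = 6150 × [(1+0.0305)^60 − 1] / 0.0305 = 6150 × 166.087993 = 1,021,441.1592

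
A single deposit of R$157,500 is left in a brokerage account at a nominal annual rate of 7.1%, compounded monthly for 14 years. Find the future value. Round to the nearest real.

Periodic rate i = 0.071/12 = 0.00591667; n = 14 × 12 = 168 periods.
157,500 × (1+0.00591667)^168 = 157,500 × 2.694118 = 424,323.6216

R$424,324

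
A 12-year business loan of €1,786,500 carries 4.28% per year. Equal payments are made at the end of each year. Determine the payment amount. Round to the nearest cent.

Annuity-PV factor = 9.234427; PMT = 1.7865e+06 / 9.234427 = 193,460.8302

€193,460.83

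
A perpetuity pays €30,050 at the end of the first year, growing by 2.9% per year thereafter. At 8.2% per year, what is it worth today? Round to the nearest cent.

PV = PMT / (i − g) = 30050 / (0.082 − 0.029) = 30050 / 0.053000 = 566,981.1321

€566,981.13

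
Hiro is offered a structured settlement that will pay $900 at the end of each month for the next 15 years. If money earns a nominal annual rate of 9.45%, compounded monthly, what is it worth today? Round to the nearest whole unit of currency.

$86,438

Periodic rate i = 0.0945/12 = 0.007875; n = 15 × 12 = 180 periods.
PV = 900 × [1 − (1+0.007875)^(−180)] / 0.007875 = 900 × 96.042131 = 86,437.9175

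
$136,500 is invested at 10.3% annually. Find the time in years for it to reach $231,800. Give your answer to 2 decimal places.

n = ln(231800/136500) / ln(1+0.103) = ln(1.69817) / 0.098034 = 5.4017 years

5.40 years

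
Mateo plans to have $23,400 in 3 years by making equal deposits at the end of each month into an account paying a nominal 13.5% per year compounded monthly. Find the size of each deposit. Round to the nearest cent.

i = 0.135/12 = 0.01125 per month; n = 3·12 = 36.
FV-annuity factor = 44.081434; PMT = 23400 / 44.081434 = 530.8357

$530.84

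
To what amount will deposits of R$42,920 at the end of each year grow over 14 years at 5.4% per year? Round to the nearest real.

R$864,904

Accumulation factor s(14|0.054) = 20.151537; FV = 42920 × 20.151537 = 864,903.9560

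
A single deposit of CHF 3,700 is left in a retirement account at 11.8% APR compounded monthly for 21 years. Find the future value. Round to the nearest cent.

With 12 periods per year: i = 0.00983333, n = 252.
FV = PV·(1+i)^n = 3,700 × 11.774024 = 43,563.8904

CHF 43,563.89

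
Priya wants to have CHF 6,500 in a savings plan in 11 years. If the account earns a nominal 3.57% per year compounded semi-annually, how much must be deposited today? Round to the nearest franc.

CHF 4,404

i = 0.0357/2 = 0.01785 per half-year; n = 11·2 = 22.
PV = 6,500 / (1 + 0.01785)^22 = 6,500 / 1.475853 = 4,404.2319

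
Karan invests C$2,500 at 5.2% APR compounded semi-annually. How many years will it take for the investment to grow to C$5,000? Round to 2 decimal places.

13.50 years

Periodic rate i = 0.052/2 = 0.026.
(1+i)^n = 5000/2500 = 2.00000, so n = ln 2.00000 / ln 1.026 = 27.0046 half-years
= 27.0046/2 years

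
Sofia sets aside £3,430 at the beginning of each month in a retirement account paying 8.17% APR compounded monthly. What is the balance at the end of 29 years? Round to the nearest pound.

£4,871,596

i = 0.0817/12 = 0.00680833 per month; n = 29·12 = 348.
Accumulation factor s(348|0.00680833) × (1+i) = 1420.290399; FV = 3430 × 1420.290399 = 4,871,596.0687
(annuity-due: payments at period start, so ×(1+i).)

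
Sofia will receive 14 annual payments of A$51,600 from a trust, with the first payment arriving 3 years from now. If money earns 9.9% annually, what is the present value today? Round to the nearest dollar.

A$316,444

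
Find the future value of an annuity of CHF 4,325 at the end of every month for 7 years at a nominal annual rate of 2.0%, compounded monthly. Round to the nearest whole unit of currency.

CHF 389,613

With 12 periods per year: i = 0.00166667, n = 84.
FV = PMT · [(1+i)^n − 1] / i = 4325 · 90.083854 = 389,612.6694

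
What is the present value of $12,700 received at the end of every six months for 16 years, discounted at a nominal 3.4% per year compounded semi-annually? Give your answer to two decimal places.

i = 0.034/2 = 0.017 per half-year; n = 16·2 = 32.
Annuity factor a(32|0.017) = 24.524598; PV = 12700 × 24.524598 = 311,462.3993

$311,462.40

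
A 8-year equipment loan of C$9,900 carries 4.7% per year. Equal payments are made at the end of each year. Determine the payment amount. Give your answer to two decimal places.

C$1,513.22

Annuity-PV factor = 6.542324; PMT = 9900 / 6.542324 = 1,513.2238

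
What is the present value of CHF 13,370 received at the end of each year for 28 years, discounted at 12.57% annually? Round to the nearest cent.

CHF 102,501.03

PV = 13370 × [1 − (1+0.1257)^(−28)] / 0.1257 = 13370 × 7.666495 = 102,501.0325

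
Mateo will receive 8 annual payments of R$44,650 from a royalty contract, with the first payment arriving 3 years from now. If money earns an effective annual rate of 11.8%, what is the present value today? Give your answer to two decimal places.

Value one period before first payment (t=2): 44650 × [1 − (1+0.118)^(−8)] / 0.118 = 44650 × 5.002546 = 223,363.6570
PV₀ = 223,363.6570 / (1+0.118)^2 = 223,363.6570 / 1.249924 = 178,701.7907

R$178,701.79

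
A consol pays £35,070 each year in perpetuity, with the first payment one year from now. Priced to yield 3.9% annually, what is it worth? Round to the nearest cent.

£899,230.77

PV = PMT / i = 35070 / 0.039 = 899,230.7692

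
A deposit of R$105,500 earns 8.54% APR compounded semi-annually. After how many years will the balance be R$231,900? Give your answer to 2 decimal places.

9.42 years

Periodic rate i = 0.0854/2 = 0.0427.
(1+i)^n = 231900/105500 = 2.19810, so n = ln 2.19810 / ln 1.0427 = 18.8359 half-years
= 18.8359/2 years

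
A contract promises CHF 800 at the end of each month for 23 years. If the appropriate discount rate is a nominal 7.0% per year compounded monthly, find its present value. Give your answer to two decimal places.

With 12 periods per year: i = 0.00583333, n = 276.
Annuity factor a(276|0.00583333) = 137.001461; PV = 800 × 137.001461 = 109,601.1691

CHF 109,601.17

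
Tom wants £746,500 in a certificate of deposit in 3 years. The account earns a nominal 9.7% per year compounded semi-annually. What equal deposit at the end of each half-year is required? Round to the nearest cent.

With 2 periods per year: i = 0.0485, n = 6.
PMT = 746500 / ( [(1+0.0485)^6 − 1] / 0.0485 ) = 746500 / 6.776290 = 110,163.5305

£110,163.53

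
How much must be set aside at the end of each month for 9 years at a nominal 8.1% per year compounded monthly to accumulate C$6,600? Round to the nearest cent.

With 12 periods per year: i = 0.00675, n = 108.
FV-annuity factor = 158.212628; PMT = 6600 / 158.212628 = 41.7160

C$41.72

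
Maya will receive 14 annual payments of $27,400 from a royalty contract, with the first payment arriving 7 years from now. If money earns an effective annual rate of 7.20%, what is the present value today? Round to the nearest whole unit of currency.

$156,017

PV at t=6 (ordinary 14-year annuity): 27400 × a(14|0.072) = 27400 × 8.641533 = 236,778.0080
PV₀ = 236,778.0080 / (1+0.072)^6 = 236,778.0080 / 1.517640 = 156,017.2614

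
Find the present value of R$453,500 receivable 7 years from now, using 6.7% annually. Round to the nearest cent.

R$288,022.46

PV = 453,500 / (1 + 0.067)^7 = 453,500 / 1.574530 = 288,022.4600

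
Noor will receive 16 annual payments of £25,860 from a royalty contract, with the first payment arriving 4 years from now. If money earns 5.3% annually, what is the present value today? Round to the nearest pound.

£234,995

PV at t=3 (ordinary 16-year annuity): 25860 × a(16|0.053) = 25860 × 10.610014 = 274,374.9530
PV₀ = 274,374.9530 / (1+0.053)^3 = 274,374.9530 / 1.167576 = 234,995.3938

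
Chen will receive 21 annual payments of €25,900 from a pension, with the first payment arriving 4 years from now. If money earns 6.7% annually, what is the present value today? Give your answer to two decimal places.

€236,700.34

PV at t=3 (ordinary 21-year annuity): 25900 × a(21|0.067) = 25900 × 11.101774 = 287,535.9387
PV₀ = 287,535.9387 / (1+0.067)^3 = 287,535.9387 / 1.214768 = 236,700.3368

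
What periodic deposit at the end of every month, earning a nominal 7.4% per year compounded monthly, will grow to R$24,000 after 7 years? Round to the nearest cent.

Periodic rate i = 0.074/12 = 0.00616667; n = 7 × 12 = 84 periods.
PMT = 24000 / ( [(1+0.00616667)^84 − 1] / 0.00616667 ) = 24000 / 109.621450 = 218.9353

R$218.94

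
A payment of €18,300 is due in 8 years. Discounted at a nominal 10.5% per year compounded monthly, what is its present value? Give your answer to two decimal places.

€7,929.22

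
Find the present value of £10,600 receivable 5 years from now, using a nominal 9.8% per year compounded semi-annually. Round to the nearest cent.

i = 0.098/2 = 0.049 per half-year; n = 5·2 = 10.
PV = 10,600 / (1 + 0.049)^10 = 10,600 / 1.613448 = 6,569.7824

£6,569.78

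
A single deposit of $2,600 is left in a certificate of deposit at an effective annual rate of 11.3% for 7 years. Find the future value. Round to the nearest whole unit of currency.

$5,501

FV = 2,600 × (1 + 0.113)^7 = 5,500.9728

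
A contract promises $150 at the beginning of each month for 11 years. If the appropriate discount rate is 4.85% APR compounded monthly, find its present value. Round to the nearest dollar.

$15,383

Periodic rate i = 0.0485/12 = 0.00404167; n = 11 × 12 = 132 periods.
Annuity factor a(132|0.00404167) × (1+i) = 102.553985; PV = 150 × 102.553985 = 15,383.0978
(annuity-due: payments at period start, so ×(1+i).)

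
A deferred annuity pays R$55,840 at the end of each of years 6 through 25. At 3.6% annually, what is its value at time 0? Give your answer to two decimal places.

PV at t=5 (ordinary 20-year annuity): 55840 × a(20|0.036) = 55840 × 14.084659 = 786,487.3309
PV₀ = 786,487.3309 / (1+0.036)^5 = 786,487.3309 / 1.193435 = 659,011.4407

R$659,011.44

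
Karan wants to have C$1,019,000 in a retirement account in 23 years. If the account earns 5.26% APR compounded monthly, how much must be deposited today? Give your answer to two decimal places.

C$304,728.37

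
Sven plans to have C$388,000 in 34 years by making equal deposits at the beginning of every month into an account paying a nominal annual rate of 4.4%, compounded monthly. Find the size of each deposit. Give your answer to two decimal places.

With 12 periods per year: i = 0.00366667, n = 408.
PMT = 388000 / ( [(1+0.00366667)^408 − 1] / 0.00366667 × (1+i) ) = 388000 / 944.797587 = 410.6700

C$410.67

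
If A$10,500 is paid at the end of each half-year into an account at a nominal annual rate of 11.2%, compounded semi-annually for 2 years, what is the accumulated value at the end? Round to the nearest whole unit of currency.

A$45,662

Periodic rate i = 0.112/2 = 0.056; n = 2 × 2 = 4 periods.
Accumulation factor s(4|0.056) = 4.348720; FV = 10500 × 4.348720 = 45,661.5560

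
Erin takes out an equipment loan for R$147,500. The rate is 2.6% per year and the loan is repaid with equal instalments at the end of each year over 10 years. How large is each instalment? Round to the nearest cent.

R$16,940.37

PMT = 147500 / ( [1 − (1+0.026)^(−10)] / 0.026 ) = 147500 / 8.707012 = 16,940.3696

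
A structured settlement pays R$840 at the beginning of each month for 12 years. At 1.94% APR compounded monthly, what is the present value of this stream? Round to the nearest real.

R$108,009

i = 0.0194/12 = 0.00161667 per month; n = 12·12 = 144.
Annuity factor a(144|0.00161667) × (1+i) = 128.582196; PV = 840 × 128.582196 = 108,009.0448
(Beginning-of-period payments → annuity-due factor ×(1+i).)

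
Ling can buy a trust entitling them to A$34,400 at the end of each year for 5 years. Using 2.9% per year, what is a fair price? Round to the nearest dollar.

A$157,993

PV = PMT · [1 − (1+i)^(−n)] / i = 34400 · 4.592813 = 157,992.7592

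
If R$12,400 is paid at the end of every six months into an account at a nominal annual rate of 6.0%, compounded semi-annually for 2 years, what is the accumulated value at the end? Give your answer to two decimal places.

R$51,876.97

Periodic rate i = 0.06/2 = 0.03; n = 2 × 2 = 4 periods.
FV = PMT · [(1+i)^n − 1] / i = 12400 · 4.183627 = 51,876.9748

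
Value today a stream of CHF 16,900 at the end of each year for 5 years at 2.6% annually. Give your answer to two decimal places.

PV = PMT · [1 − (1+i)^(−n)] / i = 16900 · 4.632485 = 78,288.9942

CHF 78,288.99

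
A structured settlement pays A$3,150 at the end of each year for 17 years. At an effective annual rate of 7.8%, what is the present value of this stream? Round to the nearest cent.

A$29,120.50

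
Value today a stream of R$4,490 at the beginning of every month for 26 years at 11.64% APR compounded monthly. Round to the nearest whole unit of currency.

R$444,381

Periodic rate i = 0.1164/12 = 0.0097; n = 26 × 12 = 312 periods.
PV = PMT · [1 − (1+i)^(−n)] / i × (1+i) = 4490 · 98.971186 = 444,380.6239
(Beginning-of-period payments → annuity-due factor ×(1+i).)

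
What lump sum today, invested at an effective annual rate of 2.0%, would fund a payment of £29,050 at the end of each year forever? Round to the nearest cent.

PV = C/r = 29050/0.02 = 1,452,500.0000

£1,452,500.00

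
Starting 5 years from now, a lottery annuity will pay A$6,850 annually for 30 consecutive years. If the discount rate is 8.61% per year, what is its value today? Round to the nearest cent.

A$52,376.67

PV at t=4 (ordinary 30-year annuity): 6850 × a(30|0.0861) = 6850 × 10.639631 = 72,881.4739
Discount back 4 years: 72,881.4739 × (1+0.0861)^(−4) = 72,881.4739 × 0.718655 = 52,376.6710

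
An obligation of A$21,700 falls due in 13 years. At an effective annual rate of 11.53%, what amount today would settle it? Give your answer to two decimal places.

PV = 21,700 / (1 + 0.1153)^13 = 21,700 / 4.131351 = 5,252.5187

A$5,252.52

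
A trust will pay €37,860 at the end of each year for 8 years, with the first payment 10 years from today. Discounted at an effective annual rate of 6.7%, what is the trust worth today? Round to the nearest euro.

PV at t=9 (ordinary 8-year annuity): 37860 × a(8|0.067) = 37860 × 6.041347 = 228,725.3862
PV₀ = 228,725.3862 / (1+0.067)^9 = 228,725.3862 / 1.792585 = 127,595.2757

€127,595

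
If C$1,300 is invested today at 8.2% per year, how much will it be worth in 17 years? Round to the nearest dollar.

FV = PV·(1+i)^n = 1,300 × 3.818242 = 4,963.7144

C$4,964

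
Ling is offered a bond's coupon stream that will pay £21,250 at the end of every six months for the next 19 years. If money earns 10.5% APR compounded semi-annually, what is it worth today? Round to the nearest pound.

i = 0.105/2 = 0.0525 per half-year; n = 19·2 = 38.
PV = 21250 × [1 − (1+0.0525)^(−38)] / 0.0525 = 21250 × 16.322404 = 346,851.0921

£346,851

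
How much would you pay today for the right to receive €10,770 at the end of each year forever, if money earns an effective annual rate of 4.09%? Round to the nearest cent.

€263,325.18

PV = PMT / i = 10770 / 0.0409 = 263,325.1834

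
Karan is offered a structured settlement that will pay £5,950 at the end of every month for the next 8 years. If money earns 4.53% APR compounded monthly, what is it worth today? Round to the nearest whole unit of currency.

£478,397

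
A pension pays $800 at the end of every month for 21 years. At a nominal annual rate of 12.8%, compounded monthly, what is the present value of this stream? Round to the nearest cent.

$69,825.60

Periodic rate i = 0.128/12 = 0.0106667; n = 21 × 12 = 252 periods.
Annuity factor a(252|0.0106667) = 87.282003; PV = 800 × 87.282003 = 69,825.6021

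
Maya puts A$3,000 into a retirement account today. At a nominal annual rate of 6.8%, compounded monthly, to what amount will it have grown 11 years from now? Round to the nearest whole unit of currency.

i = 0.068/12 = 0.00566667 per month; n = 11·12 = 132.
3,000 × (1+0.00566667)^132 = 3,000 × 2.108314 = 6,324.9424

A$6,325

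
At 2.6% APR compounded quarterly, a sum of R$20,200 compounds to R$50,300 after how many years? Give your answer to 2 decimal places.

35.20 years

Periodic rate i = 0.026/4 = 0.0065.
n = ln(50300/20200) / ln(1+0.0065) = ln(2.49010) / 0.006479 = 140.8130 quarters
= 140.8130/4 years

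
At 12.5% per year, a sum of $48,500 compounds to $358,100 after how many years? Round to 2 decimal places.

(1+i)^n = 358100/48500 = 7.38351, so n = ln 7.38351 / ln 1.125 = 16.9740 years

16.97 years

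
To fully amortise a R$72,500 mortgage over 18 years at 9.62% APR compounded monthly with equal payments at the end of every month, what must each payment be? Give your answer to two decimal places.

R$707.26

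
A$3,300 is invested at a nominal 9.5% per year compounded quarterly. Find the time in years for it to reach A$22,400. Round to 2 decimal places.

Periodic rate i = 0.095/4 = 0.02375.
(1+i)^n = 22400/3300 = 6.78788, so n = ln 6.78788 / ln 1.02375 = 81.5912 quarters
= 81.5912/4 years

20.40 years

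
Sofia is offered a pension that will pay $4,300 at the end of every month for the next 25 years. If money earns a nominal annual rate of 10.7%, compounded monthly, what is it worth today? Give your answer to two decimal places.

$448,616.85

With 12 periods per year: i = 0.00891667, n = 300.
PV = PMT · [1 − (1+i)^(−n)] / i = 4300 · 104.329500 = 448,616.8508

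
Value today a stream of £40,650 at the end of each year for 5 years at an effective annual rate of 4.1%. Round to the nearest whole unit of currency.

£180,459

Annuity factor a(5|0.041) = 4.439344; PV = 40650 × 4.439344 = 180,459.3223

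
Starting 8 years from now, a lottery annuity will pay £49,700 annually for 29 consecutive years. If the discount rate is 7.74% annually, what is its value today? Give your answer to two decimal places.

£337,187.76

Value one period before first payment (t=7): 49700 × [1 − (1+0.0774)^(−29)] / 0.0774 = 49700 × 11.432842 = 568,212.2563
PV₀ = 568,212.2563 / (1+0.0774)^7 = 568,212.2563 / 1.685151 = 337,187.7581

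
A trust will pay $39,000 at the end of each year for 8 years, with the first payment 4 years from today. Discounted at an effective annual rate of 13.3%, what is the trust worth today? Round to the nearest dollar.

PV at t=3 (ordinary 8-year annuity): 39000 × a(8|0.133) = 39000 × 4.749885 = 185,245.5329
PV₀ = 185,245.5329 / (1+0.133)^3 = 185,245.5329 / 1.454420 = 127,367.3211

$127,367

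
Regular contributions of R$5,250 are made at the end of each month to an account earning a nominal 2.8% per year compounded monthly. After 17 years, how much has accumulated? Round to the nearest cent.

Periodic rate i = 0.028/12 = 0.00233333; n = 17 × 12 = 204 periods.
FV = PMT · [(1+i)^n − 1] / i = 5250 · 260.884617 = 1,369,644.2417

R$1,369,644.24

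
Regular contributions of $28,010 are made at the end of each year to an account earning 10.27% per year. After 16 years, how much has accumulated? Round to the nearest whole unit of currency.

$1,030,613

Accumulation factor s(16|0.1027) = 36.794455; FV = 28010 × 36.794455 = 1,030,612.6813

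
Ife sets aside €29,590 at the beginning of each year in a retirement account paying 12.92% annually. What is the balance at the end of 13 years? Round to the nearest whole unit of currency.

Accumulation factor s(13|0.1292) × (1+i) = 33.676057; FV = 29590 × 33.676057 = 996,474.5237
(annuity-due: payments at period start, so ×(1+i).)

€996,475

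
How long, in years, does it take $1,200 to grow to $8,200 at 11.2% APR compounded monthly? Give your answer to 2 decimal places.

Periodic rate i = 0.112/12 = 0.00933333.
n = ln(8200/1200) / ln(1+0.00933333) = ln(6.83333) / 0.009290 = 206.8679 months
= 206.8679/12 years

17.24 years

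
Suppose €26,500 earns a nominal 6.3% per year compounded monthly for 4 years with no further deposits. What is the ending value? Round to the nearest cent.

€34,072.33

With 12 periods per year: i = 0.00525, n = 48.
26,500 × (1+0.00525)^48 = 26,500 × 1.285748 = 34,072.3273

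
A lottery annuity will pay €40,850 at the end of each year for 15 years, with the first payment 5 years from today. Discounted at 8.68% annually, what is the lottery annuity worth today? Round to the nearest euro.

PV at t=4 (ordinary 15-year annuity): 40850 × a(15|0.0868) = 40850 × 8.215247 = 335,592.8592
PV₀ = 335,592.8592 / (1+0.0868)^4 = 335,592.8592 / 1.395078 = 240,554.8915

€240,555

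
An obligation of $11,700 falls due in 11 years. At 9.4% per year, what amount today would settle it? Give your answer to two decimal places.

PV = FV·(1+i)^(−n) = 11,700 × 0.372228 = 4,355.0718

$4,355.07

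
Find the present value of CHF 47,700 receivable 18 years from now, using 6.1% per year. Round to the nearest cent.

CHF 16,430.15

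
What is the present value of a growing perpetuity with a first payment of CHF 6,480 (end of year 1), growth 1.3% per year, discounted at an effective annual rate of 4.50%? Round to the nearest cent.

CHF 202,500.00

PV = D₁/(r − g) = 6480/(0.045 − 0.013) = 202,500.0000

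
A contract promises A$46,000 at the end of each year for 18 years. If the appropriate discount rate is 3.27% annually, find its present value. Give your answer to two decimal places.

A$618,458.02

PV = 46000 × [1 − (1+0.0327)^(−18)] / 0.0327 = 46000 × 13.444740 = 618,458.0209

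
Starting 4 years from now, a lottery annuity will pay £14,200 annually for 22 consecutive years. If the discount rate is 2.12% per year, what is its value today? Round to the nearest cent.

PV at t=3 (ordinary 22-year annuity): 14200 × a(22|0.0212) = 14200 × 17.437655 = 247,614.7042
Discount back 3 years: 247,614.7042 × (1+0.0212)^(−3) = 247,614.7042 × 0.939004 = 232,511.2723

£232,511.27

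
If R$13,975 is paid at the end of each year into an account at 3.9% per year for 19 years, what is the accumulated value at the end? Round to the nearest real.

R$382,947

FV = 13975 × [(1+0.039)^19 − 1] / 0.039 = 13975 × 27.402306 = 382,947.2304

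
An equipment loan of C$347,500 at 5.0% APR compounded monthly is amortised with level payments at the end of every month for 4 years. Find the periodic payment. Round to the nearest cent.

Periodic rate i = 0.05/12 = 0.00416667; n = 4 × 12 = 48 periods.
Annuity-PV factor = 43.422956; PMT = 347500 / 43.422956 = 8,002.6795

C$8,002.68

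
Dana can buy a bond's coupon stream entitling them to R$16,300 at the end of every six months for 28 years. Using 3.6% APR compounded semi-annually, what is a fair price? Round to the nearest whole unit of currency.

R$572,099

i = 0.036/2 = 0.018 per half-year; n = 28·2 = 56.
PV = PMT · [1 − (1+i)^(−n)] / i = 16300 · 35.098085 = 572,098.7916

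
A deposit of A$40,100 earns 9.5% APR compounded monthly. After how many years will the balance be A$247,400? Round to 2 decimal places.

Periodic rate i = 0.095/12 = 0.00791667.
(1+i)^n = 247400/40100 = 6.16958, so n = ln 6.16958 / ln 1.00792 = 230.7566 months
= 230.7566/12 years

19.23 years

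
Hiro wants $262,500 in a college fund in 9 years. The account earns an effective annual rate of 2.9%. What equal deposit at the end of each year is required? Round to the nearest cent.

FV-annuity factor = 10.117808; PMT = 262500 / 10.117808 = 25,944.3551

$25,944.36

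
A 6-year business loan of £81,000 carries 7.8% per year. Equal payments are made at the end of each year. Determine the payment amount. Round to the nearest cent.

£17,415.38

PMT = 81000 / ( [1 − (1+0.078)^(−6)] / 0.078 ) = 81000 / 4.651063 = 17,415.3752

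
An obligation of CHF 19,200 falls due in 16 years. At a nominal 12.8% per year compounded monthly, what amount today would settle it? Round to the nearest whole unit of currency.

CHF 2,504

i = 0.128/12 = 0.0106667 per month; n = 16·12 = 192.
Discount factor = (1+0.0106667)^(−192) = 0.130399; PV = 19,200 × 0.130399 = 2,503.6656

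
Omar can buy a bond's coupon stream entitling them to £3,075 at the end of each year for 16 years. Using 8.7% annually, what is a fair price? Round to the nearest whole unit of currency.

PV = 3075 × [1 − (1+0.087)^(−16)] / 0.087 = 3075 × 8.468677 = 26,041.1819

£26,041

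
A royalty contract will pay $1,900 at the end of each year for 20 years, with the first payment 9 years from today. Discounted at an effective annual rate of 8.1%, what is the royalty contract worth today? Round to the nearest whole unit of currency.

$9,930

PV at t=8 (ordinary 20-year annuity): 1900 × a(20|0.081) = 1900 × 9.745513 = 18,516.4744
PV₀ = 18,516.4744 / (1+0.081)^8 = 18,516.4744 / 1.864685 = 9,930.0800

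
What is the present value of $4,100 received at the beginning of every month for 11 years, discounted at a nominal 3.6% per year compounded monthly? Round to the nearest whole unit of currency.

i = 0.036/12 = 0.003 per month; n = 11·12 = 132.
Annuity factor a(132|0.003) × (1+i) = 109.191333; PV = 4100 × 109.191333 = 447,684.4669
(Beginning-of-period payments → annuity-due factor ×(1+i).)

$447,684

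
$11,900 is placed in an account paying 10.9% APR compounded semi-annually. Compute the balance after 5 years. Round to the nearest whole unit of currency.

$20,231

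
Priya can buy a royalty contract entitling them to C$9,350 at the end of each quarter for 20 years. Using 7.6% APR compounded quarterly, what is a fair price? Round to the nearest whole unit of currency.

C$382,930

i = 0.076/4 = 0.019 per quarter; n = 20·4 = 80.
PV = 9350 × [1 − (1+0.019)^(−80)] / 0.019 = 9350 × 40.955106 = 382,930.2408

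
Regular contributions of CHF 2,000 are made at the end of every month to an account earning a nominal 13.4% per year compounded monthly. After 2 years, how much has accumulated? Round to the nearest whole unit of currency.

CHF 54,700

Periodic rate i = 0.134/12 = 0.0111667; n = 2 × 12 = 24 periods.
FV = 2000 × [(1+0.0111667)^24 − 1] / 0.0111667 = 2000 × 27.349862 = 54,699.7247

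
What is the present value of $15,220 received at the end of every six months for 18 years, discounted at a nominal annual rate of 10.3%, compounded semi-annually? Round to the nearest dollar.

Periodic rate i = 0.103/2 = 0.0515; n = 18 × 2 = 36 periods.
Annuity factor a(36|0.0515) = 16.232847; PV = 15220 × 16.232847 = 247,063.9325

$247,064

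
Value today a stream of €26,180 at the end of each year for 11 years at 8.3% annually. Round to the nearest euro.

€184,208

PV = 26180 × [1 − (1+0.083)^(−11)] / 0.083 = 26180 × 7.036218 = 184,208.1847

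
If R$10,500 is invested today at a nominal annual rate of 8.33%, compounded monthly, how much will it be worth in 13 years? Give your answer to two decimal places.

With 12 periods per year: i = 0.00694167, n = 156.
FV = PV·(1+i)^n = 10,500 × 2.942203 = 30,893.1351

R$30,893.14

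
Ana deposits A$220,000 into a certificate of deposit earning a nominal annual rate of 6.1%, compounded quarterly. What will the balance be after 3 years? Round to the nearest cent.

i = 0.061/4 = 0.01525 per quarter; n = 3·4 = 12.
220,000 × (1+0.01525)^12 = 220,000 × 1.199157 = 263,814.4981

A$263,814.50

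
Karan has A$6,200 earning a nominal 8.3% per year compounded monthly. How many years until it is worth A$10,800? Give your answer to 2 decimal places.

Periodic rate i = 0.083/12 = 0.00691667.
n = ln(10800/6200) / ln(1+0.00691667) = ln(1.74194) / 0.006893 = 80.5177 months
= 80.5177/12 years

6.71 years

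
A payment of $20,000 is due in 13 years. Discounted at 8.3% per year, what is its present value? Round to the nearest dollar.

Discount factor = (1+0.083)^(−13) = 0.354675; PV = 20,000 × 0.354675 = 7,093.4916

$7,093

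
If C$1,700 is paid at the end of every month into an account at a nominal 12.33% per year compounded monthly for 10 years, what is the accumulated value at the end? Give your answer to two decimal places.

C$398,732.67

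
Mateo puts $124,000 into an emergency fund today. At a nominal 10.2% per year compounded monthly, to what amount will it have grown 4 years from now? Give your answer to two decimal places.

Periodic rate i = 0.102/12 = 0.0085; n = 4 × 12 = 48 periods.
FV = PV·(1+i)^n = 124,000 × 1.501216 = 186,150.8431

$186,150.84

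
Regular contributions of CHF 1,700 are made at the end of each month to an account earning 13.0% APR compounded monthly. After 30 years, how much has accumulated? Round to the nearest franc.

With 12 periods per year: i = 0.0108333, n = 360.
FV = PMT · [(1+i)^n − 1] / i = 1700 · 4373.269783 = 7,434,558.6315

CHF 7,434,559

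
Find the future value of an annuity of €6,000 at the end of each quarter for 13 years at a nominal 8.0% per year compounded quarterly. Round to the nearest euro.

With 4 periods per year: i = 0.02, n = 52.
FV = 6000 × [(1+0.02)^52 − 1] / 0.02 = 6000 × 90.016409 = 540,098.4556

€540,098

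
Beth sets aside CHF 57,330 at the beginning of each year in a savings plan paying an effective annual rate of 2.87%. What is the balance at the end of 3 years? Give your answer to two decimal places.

CHF 182,052.47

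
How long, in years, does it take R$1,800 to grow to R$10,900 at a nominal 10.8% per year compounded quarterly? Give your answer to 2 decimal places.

16.90 years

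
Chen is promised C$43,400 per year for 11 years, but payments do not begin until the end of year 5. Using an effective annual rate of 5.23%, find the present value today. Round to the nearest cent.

PV at t=4 (ordinary 11-year annuity): 43400 × a(11|0.0523) = 43400 × 8.206984 = 356,183.1240
Discount back 4 years: 356,183.1240 × (1+0.0523)^(−4) = 356,183.1240 × 0.815533 = 290,479.2115

C$290,479.21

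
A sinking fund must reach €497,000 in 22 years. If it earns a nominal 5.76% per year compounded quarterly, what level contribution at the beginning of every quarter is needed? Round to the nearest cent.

With 4 periods per year: i = 0.0144, n = 88.
FV-annuity factor × (1+i) = 177.446074; PMT = 497000 / 177.446074 = 2,800.8509

€2,800.85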